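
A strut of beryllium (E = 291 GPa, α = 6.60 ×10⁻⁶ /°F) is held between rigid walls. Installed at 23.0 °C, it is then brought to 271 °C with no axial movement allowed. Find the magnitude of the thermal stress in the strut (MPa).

α = 6.60×10⁻⁶/°F × 9/5 = 11.9×10⁻⁶/K.
ΔT = 248.0 K. Constrained thermal stress σ = E·α·ΔT = 291.0×10³ MPa × 11.9×10⁻⁶ × 248.0 = 857 MPa (compressive).

857 MPa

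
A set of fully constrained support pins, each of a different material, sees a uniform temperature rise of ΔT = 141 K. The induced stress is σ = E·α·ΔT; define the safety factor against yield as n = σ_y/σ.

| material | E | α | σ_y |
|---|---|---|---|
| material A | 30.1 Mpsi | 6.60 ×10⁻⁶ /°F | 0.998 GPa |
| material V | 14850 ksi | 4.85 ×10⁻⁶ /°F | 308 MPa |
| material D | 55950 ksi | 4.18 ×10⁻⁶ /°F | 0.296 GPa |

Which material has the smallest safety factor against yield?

Per material, after unit conversion:
  material A: E = 207.5, α = 11.9, σ_y = 998.0 → σ = 348 MPa, n = 2.87
  material V: E = 102.4, α = 8.73, σ_y = 308.0 → σ = 126 MPa, n = 2.44
  material D: E = 385.8, α = 7.52, σ_y = 296.0 → σ = 409 MPa, n = 0.723
Smallest n: material D with n = 0.723.

material D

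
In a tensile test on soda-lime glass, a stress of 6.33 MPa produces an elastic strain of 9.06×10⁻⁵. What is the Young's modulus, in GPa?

69.9 GPa

E = σ/ε = 6.33 MPa / 9.06×10⁻⁵ = 69870 MPa = 69.9 GPa.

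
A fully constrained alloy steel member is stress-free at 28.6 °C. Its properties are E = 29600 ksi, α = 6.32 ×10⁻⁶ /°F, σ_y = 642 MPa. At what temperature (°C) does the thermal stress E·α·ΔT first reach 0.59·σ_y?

E = 29600 ksi = 204.1 GPa.
α = 6.32×10⁻⁶/°F × 9/5 = 11.4×10⁻⁶/K.
E·α·ΔT = 378.8 MPa ⇒ ΔT = 378.8 / (204.1×10³ × 11.4×10⁻⁶) = 163.1 K.
T = 28.6 + 163.1 = 191.7 °C.

192 °C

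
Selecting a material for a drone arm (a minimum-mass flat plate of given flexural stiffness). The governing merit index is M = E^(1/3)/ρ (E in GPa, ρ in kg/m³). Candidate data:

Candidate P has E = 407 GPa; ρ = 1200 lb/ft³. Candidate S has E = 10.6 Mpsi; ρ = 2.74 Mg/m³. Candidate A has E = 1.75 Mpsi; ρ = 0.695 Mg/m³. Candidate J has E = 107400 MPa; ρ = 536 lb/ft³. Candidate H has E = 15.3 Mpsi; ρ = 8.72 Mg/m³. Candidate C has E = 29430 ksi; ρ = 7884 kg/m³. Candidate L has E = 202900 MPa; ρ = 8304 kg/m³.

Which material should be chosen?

Putting every candidate on a common basis:
  candidate P: E = 407.0 GPa, ρ = 19220 kg/m³
  candidate S: E = 73.08 GPa, ρ = 2740 kg/m³
  candidate A: E = 12.07 GPa, ρ = 695.0 kg/m³
  candidate J: E = 107.4 GPa, ρ = 8586 kg/m³
  candidate H: E = 105.5 GPa, ρ = 8720 kg/m³
  candidate C: E = 202.9 GPa, ρ = 7884 kg/m³
  candidate L: E = 202.9 GPa, ρ = 8304 kg/m³
  candidate A: M = 3.30×10⁻³
  candidate S: M = 1.53×10⁻³
  candidate C: M = 0.745×10⁻³
  candidate L: M = 0.708×10⁻³
  candidate J: M = 0.554×10⁻³
  candidate H: M = 0.542×10⁻³
  candidate P: M = 0.386×10⁻³
Highest index: candidate A.

candidate A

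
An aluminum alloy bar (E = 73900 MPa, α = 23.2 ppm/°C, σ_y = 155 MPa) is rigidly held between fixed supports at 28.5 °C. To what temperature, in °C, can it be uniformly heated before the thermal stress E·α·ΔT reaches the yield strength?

119 °C

E = 73900 MPa = 73.90 GPa.
E·α·ΔT = 155.0 MPa ⇒ ΔT = 155.0 / (73.90×10³ × 23.2×10⁻⁶) = 90.41 K.
T = 28.5 + 90.41 = 118.9 °C.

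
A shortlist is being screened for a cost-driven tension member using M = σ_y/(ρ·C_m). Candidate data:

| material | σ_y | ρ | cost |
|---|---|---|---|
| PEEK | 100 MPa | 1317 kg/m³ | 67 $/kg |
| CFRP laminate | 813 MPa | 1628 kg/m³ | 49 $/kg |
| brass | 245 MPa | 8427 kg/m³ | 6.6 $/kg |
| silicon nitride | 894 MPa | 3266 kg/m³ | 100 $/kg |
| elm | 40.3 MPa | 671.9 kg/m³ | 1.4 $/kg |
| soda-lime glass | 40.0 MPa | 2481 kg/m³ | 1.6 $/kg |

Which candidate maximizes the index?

elm

Evaluate M for each candidate:
  elm: M = 42.8 kN·m per $
  CFRP laminate: M = 10.2 kN·m per $
  soda-lime glass: M = 10.1 kN·m per $
  brass: M = 4.41 kN·m per $
  silicon nitride: M = 2.74 kN·m per $
  PEEK: M = 1.13 kN·m per $
Highest index: elm.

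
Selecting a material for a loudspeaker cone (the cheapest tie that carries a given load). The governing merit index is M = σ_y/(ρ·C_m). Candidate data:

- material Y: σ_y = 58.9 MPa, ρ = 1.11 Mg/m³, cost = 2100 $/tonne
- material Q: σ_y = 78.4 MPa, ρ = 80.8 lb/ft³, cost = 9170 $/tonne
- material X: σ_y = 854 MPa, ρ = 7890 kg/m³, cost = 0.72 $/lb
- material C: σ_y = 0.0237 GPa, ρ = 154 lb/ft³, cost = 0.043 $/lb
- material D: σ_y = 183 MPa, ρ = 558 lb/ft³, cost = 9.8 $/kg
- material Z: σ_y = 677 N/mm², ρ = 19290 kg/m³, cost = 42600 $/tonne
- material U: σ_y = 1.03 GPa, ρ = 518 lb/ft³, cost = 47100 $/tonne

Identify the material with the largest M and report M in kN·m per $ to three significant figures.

material C, M = 101 kN·m per $

After converting to SI:
  material Y: σ_y = 58.90 MPa, ρ = 1110 kg/m³, cost = 2.100 $/kg
  material Q: σ_y = 78.40 MPa, ρ = 1294 kg/m³, cost = 9.170 $/kg
  material X: σ_y = 854.0 MPa, ρ = 7890 kg/m³, cost = 1.587 $/kg
  material C: σ_y = 23.70 MPa, ρ = 2467 kg/m³, cost = 0.09480 $/kg
  material D: σ_y = 183.0 MPa, ρ = 8938 kg/m³, cost = 9.800 $/kg
  material Z: σ_y = 677.0 MPa, ρ = 19290 kg/m³, cost = 42.60 $/kg
  material U: σ_y = 1030 MPa, ρ = 8298 kg/m³, cost = 47.10 $/kg
  material C: M = 101 kN·m per $
  material X: M = 68.2 kN·m per $
  material Y: M = 25.3 kN·m per $
  material Q: M = 6.61 kN·m per $
  material U: M = 2.64 kN·m per $
  material D: M = 2.09 kN·m per $
  material Z: M = 0.824 kN·m per $
Material C ranks first.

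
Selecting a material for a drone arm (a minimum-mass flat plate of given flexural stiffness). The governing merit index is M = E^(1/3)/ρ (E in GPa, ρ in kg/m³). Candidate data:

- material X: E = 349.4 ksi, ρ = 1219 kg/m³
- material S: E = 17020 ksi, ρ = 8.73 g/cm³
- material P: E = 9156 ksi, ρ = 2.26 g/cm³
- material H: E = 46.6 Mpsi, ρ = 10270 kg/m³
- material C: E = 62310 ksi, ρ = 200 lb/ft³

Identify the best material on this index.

material C

After converting to SI:
  material X: E = 2.409 GPa, ρ = 1219 kg/m³
  material S: E = 117.3 GPa, ρ = 8730 kg/m³
  material P: E = 63.13 GPa, ρ = 2260 kg/m³
  material H: E = 321.3 GPa, ρ = 10270 kg/m³
  material C: E = 429.6 GPa, ρ = 3204 kg/m³
  material C: M = 2.36×10⁻³
  material P: M = 1.76×10⁻³
  material X: M = 1.10×10⁻³
  material H: M = 0.667×10⁻³
  material S: M = 0.561×10⁻³
Material C ranks first.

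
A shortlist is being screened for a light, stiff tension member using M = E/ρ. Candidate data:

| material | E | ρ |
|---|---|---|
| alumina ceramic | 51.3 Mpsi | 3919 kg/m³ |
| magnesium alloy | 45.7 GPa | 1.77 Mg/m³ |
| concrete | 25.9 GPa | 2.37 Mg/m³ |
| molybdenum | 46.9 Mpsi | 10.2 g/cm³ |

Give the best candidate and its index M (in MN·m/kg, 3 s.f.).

In SI units:
  alumina ceramic: E = 353.7 GPa, ρ = 3919 kg/m³
  magnesium alloy: E = 45.70 GPa, ρ = 1770 kg/m³
  concrete: E = 25.90 GPa, ρ = 2370 kg/m³
  molybdenum: E = 323.4 GPa, ρ = 10200 kg/m³
  alumina ceramic: M = 90.3 MN·m/kg
  molybdenum: M = 31.7 MN·m/kg
  magnesium alloy: M = 25.8 MN·m/kg
  concrete: M = 10.9 MN·m/kg
The maximum is for alumina ceramic.

alumina ceramic, M = 90.3 MN·m/kg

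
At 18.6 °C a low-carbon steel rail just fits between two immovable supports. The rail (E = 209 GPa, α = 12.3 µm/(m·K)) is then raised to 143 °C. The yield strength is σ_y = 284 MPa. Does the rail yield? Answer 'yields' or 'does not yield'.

yields

ΔT = 124.4 K. Constrained thermal stress σ = E·α·ΔT = 209.0×10³ MPa × 12.3×10⁻⁶ × 124.4 = 320 MPa (compressive).
Compare to σ_y = 284 MPa: σ ≥ σ_y, so it yields.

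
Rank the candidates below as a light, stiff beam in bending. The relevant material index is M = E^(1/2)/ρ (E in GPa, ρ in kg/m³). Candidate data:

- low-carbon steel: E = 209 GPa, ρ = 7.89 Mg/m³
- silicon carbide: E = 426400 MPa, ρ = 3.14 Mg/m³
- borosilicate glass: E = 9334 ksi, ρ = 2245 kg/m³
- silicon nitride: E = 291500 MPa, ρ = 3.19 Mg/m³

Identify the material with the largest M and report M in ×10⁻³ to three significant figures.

silicon carbide, M = 6.58×10⁻³

After converting to SI:
  low-carbon steel: E = 209.0 GPa, ρ = 7890 kg/m³
  silicon carbide: E = 426.4 GPa, ρ = 3140 kg/m³
  borosilicate glass: E = 64.36 GPa, ρ = 2245 kg/m³
  silicon nitride: E = 291.5 GPa, ρ = 3190 kg/m³
  silicon carbide: M = 6.58×10⁻³
  silicon nitride: M = 5.35×10⁻³
  borosilicate glass: M = 3.57×10⁻³
  low-carbon steel: M = 1.83×10⁻³
The maximum is for silicon carbide.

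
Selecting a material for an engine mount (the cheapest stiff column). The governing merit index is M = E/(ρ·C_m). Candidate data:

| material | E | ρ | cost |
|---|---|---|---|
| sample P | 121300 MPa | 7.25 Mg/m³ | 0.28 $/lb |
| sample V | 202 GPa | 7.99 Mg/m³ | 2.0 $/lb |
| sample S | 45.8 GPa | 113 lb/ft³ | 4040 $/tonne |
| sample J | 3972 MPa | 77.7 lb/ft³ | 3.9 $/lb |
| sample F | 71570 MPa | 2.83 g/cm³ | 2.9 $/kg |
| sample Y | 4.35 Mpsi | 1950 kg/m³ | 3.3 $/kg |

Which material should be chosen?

sample P

Normalizing units and computing the index:
  sample P: E = 121.3 GPa, ρ = 7250 kg/m³, cost = 0.6173 $/kg
  sample V: E = 202.0 GPa, ρ = 7990 kg/m³, cost = 4.409 $/kg
  sample S: E = 45.80 GPa, ρ = 1810 kg/m³, cost = 4.040 $/kg
  sample J: E = 3.972 GPa, ρ = 1245 kg/m³, cost = 8.598 $/kg
  sample F: E = 71.57 GPa, ρ = 2830 kg/m³, cost = 2.900 $/kg
  sample Y: E = 29.99 GPa, ρ = 1950 kg/m³, cost = 3.300 $/kg
  sample P: M = 27.1 MN·m per $
  sample F: M = 8.72 MN·m per $
  sample S: M = 6.26 MN·m per $
  sample V: M = 5.73 MN·m per $
  sample Y: M = 4.66 MN·m per $
  sample J: M = 0.371 MN·m per $
Sample P ranks first.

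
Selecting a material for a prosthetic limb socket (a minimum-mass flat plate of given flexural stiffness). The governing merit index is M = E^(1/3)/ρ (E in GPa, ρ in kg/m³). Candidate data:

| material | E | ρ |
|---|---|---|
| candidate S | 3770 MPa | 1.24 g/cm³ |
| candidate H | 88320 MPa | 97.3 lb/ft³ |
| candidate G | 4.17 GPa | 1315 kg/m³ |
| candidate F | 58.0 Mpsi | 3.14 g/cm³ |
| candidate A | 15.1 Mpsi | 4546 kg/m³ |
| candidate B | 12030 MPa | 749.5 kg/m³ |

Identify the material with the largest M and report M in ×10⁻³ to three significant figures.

Convert each candidate to consistent units, then evaluate M:
  candidate S: E = 3.770 GPa, ρ = 1240 kg/m³
  candidate H: E = 88.32 GPa, ρ = 1559 kg/m³
  candidate G: E = 4.170 GPa, ρ = 1315 kg/m³
  candidate F: E = 399.9 GPa, ρ = 3140 kg/m³
  candidate A: E = 104.1 GPa, ρ = 4546 kg/m³
  candidate B: E = 12.03 GPa, ρ = 749.5 kg/m³
  candidate B: M = 3.06×10⁻³
  candidate H: M = 2.86×10⁻³
  candidate F: M = 2.35×10⁻³
  candidate S: M = 1.26×10⁻³
  candidate G: M = 1.22×10⁻³
  candidate A: M = 1.03×10⁻³
Candidate B ranks first.

candidate B, M = 3.06×10⁻³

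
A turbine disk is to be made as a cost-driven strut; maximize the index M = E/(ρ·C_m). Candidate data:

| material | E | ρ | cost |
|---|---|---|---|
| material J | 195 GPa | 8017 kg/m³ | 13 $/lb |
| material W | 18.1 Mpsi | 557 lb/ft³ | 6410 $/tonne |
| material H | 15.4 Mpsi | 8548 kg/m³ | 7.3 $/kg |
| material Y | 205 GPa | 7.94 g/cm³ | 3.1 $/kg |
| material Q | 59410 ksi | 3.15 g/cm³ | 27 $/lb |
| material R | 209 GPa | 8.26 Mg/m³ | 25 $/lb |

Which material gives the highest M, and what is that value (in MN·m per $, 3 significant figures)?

After converting to SI:
  material J: E = 195.0 GPa, ρ = 8017 kg/m³, cost = 28.66 $/kg
  material W: E = 124.8 GPa, ρ = 8922 kg/m³, cost = 6.410 $/kg
  material H: E = 106.2 GPa, ρ = 8548 kg/m³, cost = 7.300 $/kg
  material Y: E = 205.0 GPa, ρ = 7940 kg/m³, cost = 3.100 $/kg
  material Q: E = 409.6 GPa, ρ = 3150 kg/m³, cost = 59.52 $/kg
  material R: E = 209.0 GPa, ρ = 8260 kg/m³, cost = 55.11 $/kg
  material Y: M = 8.33 MN·m per $
  material Q: M = 2.18 MN·m per $
  material W: M = 2.18 MN·m per $
  material H: M = 1.70 MN·m per $
  material J: M = 0.849 MN·m per $
  material R: M = 0.459 MN·m per $
The maximum is for material Y.

material Y, M = 8.33 MN·m per $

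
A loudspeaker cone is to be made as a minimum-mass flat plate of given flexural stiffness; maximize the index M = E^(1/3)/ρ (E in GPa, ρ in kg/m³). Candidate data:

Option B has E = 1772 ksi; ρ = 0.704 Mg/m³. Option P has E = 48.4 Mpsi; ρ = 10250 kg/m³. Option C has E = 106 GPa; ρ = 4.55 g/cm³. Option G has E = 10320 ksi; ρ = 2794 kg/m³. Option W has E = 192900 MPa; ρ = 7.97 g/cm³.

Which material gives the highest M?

Putting every candidate on a common basis:
  option B: E = 12.22 GPa, ρ = 704.0 kg/m³
  option P: E = 333.7 GPa, ρ = 10250 kg/m³
  option C: E = 106.0 GPa, ρ = 4550 kg/m³
  option G: E = 71.15 GPa, ρ = 2794 kg/m³
  option W: E = 192.9 GPa, ρ = 7970 kg/m³
  option B: M = 3.27×10⁻³
  option G: M = 1.48×10⁻³
  option C: M = 1.04×10⁻³
  option W: M = 0.725×10⁻³
  option P: M = 0.677×10⁻³
Highest index: option B.

option B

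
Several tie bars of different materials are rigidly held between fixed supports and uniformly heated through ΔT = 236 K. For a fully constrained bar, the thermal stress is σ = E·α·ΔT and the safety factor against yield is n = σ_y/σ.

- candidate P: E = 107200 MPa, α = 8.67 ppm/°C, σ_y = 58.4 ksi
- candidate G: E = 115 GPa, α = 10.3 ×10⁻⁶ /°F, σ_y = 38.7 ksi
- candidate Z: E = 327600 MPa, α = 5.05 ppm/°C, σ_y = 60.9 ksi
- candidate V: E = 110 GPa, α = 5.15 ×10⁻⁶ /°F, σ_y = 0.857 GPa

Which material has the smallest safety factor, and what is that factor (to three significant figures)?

candidate G, n = 0.530

With everything in SI (GPa, ×10⁻⁶/K, MPa):
  candidate P: E = 107.2, α = 8.67, σ_y = 402.7 → σ = 219 MPa, n = 1.84
  candidate G: E = 115.0, α = 18.5, σ_y = 266.8 → σ = 503 MPa, n = 0.530
  candidate Z: E = 327.6, α = 5.05, σ_y = 419.9 → σ = 390 MPa, n = 1.08
  candidate V: E = 110.0, α = 9.27, σ_y = 857.0 → σ = 241 MPa, n = 3.56
Smallest n: candidate G with n = 0.530.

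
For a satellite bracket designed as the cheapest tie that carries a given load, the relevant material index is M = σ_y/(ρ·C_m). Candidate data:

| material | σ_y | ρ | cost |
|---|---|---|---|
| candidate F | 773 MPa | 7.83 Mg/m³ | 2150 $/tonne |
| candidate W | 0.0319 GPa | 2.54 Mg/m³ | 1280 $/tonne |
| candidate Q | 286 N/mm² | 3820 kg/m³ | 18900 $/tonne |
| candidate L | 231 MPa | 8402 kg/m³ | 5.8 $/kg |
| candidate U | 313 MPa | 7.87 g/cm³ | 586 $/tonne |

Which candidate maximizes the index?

Putting every candidate on a common basis:
  candidate F: σ_y = 773.0 MPa, ρ = 7830 kg/m³, cost = 2.150 $/kg
  candidate W: σ_y = 31.90 MPa, ρ = 2540 kg/m³, cost = 1.280 $/kg
  candidate Q: σ_y = 286.0 MPa, ρ = 3820 kg/m³, cost = 18.90 $/kg
  candidate L: σ_y = 231.0 MPa, ρ = 8402 kg/m³, cost = 5.800 $/kg
  candidate U: σ_y = 313.0 MPa, ρ = 7870 kg/m³, cost = 0.5860 $/kg
  candidate U: M = 67.9 kN·m per $
  candidate F: M = 45.9 kN·m per $
  candidate W: M = 9.81 kN·m per $
  candidate L: M = 4.74 kN·m per $
  candidate Q: M = 3.96 kN·m per $
Candidate U ranks first.

candidate U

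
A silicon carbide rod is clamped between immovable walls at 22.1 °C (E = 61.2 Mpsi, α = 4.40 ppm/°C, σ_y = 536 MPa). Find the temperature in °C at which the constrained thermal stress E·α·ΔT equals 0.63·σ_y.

204 °C

E = 61.2 Mpsi = 422.0 GPa.
E·α·ΔT = 337.7 MPa ⇒ ΔT = 337.7 / (422.0×10³ × 4.40×10⁻⁶) = 181.9 K.
T = 22.1 + 181.9 = 204.0 °C.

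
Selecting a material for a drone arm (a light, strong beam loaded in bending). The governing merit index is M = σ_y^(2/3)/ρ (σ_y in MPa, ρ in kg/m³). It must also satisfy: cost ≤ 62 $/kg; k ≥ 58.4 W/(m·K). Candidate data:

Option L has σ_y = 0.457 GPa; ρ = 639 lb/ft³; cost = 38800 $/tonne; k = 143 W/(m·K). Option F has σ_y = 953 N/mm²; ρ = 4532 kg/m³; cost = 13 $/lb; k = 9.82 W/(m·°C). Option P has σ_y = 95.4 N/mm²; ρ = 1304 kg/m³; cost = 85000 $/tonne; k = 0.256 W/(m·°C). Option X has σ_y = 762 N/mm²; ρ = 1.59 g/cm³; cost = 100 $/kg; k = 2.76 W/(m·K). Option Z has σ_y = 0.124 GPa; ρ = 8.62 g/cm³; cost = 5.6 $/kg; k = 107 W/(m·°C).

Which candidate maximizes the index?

Screen on constraints: cost ≤ 62 $/kg; k ≥ 58.4 W/(m·K). Survivors: option L, option Z.
Normalizing units and computing the index:
  option L: σ_y = 457.0 MPa, ρ = 10240 kg/m³
  option Z: σ_y = 124.0 MPa, ρ = 8620 kg/m³
  option L: M = 5.80×10⁻³
  option Z: M = 2.88×10⁻³
Option L has the largest M.

option L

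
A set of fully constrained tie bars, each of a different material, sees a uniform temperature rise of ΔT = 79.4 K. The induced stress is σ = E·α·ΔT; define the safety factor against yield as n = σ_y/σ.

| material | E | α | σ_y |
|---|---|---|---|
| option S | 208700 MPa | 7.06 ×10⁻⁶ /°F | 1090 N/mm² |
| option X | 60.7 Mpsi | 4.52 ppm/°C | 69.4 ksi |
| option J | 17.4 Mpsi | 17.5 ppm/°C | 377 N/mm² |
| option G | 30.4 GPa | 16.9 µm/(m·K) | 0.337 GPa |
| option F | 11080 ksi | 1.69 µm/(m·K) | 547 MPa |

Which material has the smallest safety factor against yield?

option J

Per material, after unit conversion:
  option S: E = 208.7, α = 12.7, σ_y = 1090 → σ = 211 MPa, n = 5.18
  option X: E = 418.5, α = 4.52, σ_y = 478.5 → σ = 150 MPa, n = 3.19
  option J: E = 120.0, α = 17.5, σ_y = 377.0 → σ = 167 MPa, n = 2.26
  option G: E = 30.40, α = 16.9, σ_y = 337.0 → σ = 40.8 MPa, n = 8.26
  option F: E = 76.39, α = 1.69, σ_y = 547.0 → σ = 10.3 MPa, n = 53.4
Smallest n: option J with n = 2.26.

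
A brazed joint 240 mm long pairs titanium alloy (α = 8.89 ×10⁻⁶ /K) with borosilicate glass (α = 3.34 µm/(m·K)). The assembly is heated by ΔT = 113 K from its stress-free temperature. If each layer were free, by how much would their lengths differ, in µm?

151 µm

Δα = |8.89 − 3.34|×10⁻⁶/K = 5.55×10⁻⁶/K.
ΔL_mismatch = Δα·L·ΔT = 5.55×10⁻⁶ × 240.0 mm × 113.0 K = 151 µm.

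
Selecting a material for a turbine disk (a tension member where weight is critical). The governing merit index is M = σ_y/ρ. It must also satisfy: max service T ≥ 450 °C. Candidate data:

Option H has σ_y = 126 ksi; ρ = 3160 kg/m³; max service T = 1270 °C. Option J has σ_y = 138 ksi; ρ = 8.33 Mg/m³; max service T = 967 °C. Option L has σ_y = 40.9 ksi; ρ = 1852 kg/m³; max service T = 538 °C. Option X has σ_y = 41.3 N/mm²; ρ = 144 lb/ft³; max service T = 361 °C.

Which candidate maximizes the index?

Screen on constraints: max service T ≥ 450 °C. Survivors: option H, option J, option L.
Putting every candidate on a common basis:
  option H: σ_y = 868.7 MPa, ρ = 3160 kg/m³
  option J: σ_y = 951.5 MPa, ρ = 8330 kg/m³
  option L: σ_y = 282.0 MPa, ρ = 1852 kg/m³
  option H: M = 275 kN·m/kg
  option L: M = 152 kN·m/kg
  option J: M = 114 kN·m/kg
Highest index: option H.

option H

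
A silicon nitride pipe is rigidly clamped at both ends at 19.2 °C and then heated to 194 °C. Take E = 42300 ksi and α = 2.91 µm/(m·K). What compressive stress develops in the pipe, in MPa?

E = 42300 ksi = 291.6 GPa.
ΔT = 174.8 K. Constrained thermal stress σ = E·α·ΔT = 291.6×10³ MPa × 2.91×10⁻⁶ × 174.8 = 148 MPa (compressive).

148 MPa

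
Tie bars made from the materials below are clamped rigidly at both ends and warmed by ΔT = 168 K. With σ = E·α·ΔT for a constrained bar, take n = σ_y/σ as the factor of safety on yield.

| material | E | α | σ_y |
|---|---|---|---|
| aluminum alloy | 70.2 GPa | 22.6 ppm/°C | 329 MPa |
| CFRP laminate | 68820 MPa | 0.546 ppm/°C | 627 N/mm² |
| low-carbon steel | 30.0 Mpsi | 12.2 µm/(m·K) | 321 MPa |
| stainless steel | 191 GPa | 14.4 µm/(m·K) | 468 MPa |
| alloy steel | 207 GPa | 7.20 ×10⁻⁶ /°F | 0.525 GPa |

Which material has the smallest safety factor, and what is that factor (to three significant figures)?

low-carbon steel, n = 0.757

Converting E to GPa, α to ×10⁻⁶/K, σ_y to MPa, then σ and n for each:
  aluminum alloy: E = 70.20, α = 22.6, σ_y = 329.0 → σ = 267 MPa, n = 1.23
  CFRP laminate: E = 68.82, α = 0.546, σ_y = 627.0 → σ = 6.31 MPa, n = 99.3
  low-carbon steel: E = 206.8, α = 12.2, σ_y = 321.0 → σ = 424 MPa, n = 0.757
  stainless steel: E = 191.0, α = 14.4, σ_y = 468.0 → σ = 462 MPa, n = 1.01
  alloy steel: E = 207.0, α = 13.0, σ_y = 525.0 → σ = 451 MPa, n = 1.16
Smallest n: low-carbon steel with n = 0.757.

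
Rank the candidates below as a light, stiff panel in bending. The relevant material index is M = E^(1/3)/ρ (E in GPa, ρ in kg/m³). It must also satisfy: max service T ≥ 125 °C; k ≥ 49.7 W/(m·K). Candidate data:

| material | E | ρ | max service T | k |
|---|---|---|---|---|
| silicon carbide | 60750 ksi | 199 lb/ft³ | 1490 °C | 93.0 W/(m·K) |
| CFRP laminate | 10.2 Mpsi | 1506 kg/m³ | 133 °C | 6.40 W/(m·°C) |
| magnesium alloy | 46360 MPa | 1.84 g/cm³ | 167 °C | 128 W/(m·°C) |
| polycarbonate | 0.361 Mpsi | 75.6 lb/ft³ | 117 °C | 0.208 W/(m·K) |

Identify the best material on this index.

silicon carbide

Screen on constraints: max service T ≥ 125 °C; k ≥ 49.7 W/(m·K). Survivors: silicon carbide, magnesium alloy.
Convert each candidate to consistent units, then evaluate M:
  silicon carbide: E = 418.9 GPa, ρ = 3188 kg/m³
  magnesium alloy: E = 46.36 GPa, ρ = 1840 kg/m³
  silicon carbide: M = 2.35×10⁻³
  magnesium alloy: M = 1.95×10⁻³
Silicon carbide has the largest M.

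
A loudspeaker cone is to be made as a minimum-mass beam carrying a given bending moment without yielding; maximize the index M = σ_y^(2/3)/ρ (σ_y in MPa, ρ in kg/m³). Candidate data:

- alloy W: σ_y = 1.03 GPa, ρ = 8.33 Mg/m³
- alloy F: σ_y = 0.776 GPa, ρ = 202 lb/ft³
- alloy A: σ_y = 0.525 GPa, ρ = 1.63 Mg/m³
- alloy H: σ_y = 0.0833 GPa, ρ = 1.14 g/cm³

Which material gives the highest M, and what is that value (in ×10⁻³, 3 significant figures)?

alloy A, M = 39.9×10⁻³

Normalizing units and computing the index:
  alloy W: σ_y = 1030 MPa, ρ = 8330 kg/m³
  alloy F: σ_y = 776.0 MPa, ρ = 3236 kg/m³
  alloy A: σ_y = 525.0 MPa, ρ = 1630 kg/m³
  alloy H: σ_y = 83.30 MPa, ρ = 1140 kg/m³
  alloy A: M = 39.9×10⁻³
  alloy F: M = 26.1×10⁻³
  alloy H: M = 16.7×10⁻³
  alloy W: M = 12.2×10⁻³
The maximum is for alloy A.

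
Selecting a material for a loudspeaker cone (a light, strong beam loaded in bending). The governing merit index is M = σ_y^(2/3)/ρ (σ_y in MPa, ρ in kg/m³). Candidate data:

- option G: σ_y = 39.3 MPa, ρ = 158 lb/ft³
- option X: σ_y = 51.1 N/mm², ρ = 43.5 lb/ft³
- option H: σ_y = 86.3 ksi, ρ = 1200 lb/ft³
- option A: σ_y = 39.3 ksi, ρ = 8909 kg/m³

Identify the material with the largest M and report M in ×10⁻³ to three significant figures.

Normalizing units and computing the index:
  option G: σ_y = 39.30 MPa, ρ = 2531 kg/m³
  option X: σ_y = 51.10 MPa, ρ = 696.8 kg/m³
  option H: σ_y = 595.0 MPa, ρ = 19220 kg/m³
  option A: σ_y = 271.0 MPa, ρ = 8909 kg/m³
  option X: M = 19.8×10⁻³
  option A: M = 4.70×10⁻³
  option G: M = 4.57×10⁻³
  option H: M = 3.68×10⁻³
Option X ranks first.

option X, M = 19.8×10⁻³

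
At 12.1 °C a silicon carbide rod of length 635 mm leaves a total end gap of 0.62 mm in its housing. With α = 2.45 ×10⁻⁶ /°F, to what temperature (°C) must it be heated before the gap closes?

α = 2.45×10⁻⁶/°F × 9/5 = 4.41×10⁻⁶/K.
α·L₀·ΔT = 0.62 mm ⇒ ΔT = 0.62 / (4.41×10⁻⁶ × 635.0) = 221.4 K.
T = 12.1 + 221.4 = 233.5 °C.

234 °C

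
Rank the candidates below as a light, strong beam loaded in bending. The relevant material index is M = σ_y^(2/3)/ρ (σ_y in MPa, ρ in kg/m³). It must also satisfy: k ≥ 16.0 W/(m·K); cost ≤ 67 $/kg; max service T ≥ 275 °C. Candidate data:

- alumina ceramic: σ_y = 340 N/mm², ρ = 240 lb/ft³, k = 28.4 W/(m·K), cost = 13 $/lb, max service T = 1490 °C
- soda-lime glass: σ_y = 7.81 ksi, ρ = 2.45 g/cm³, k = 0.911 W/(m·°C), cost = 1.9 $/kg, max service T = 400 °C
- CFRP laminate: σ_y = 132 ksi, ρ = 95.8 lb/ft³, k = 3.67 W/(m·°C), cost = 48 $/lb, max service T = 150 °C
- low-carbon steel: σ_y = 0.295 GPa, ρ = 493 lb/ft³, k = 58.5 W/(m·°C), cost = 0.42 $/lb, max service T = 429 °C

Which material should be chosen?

Screen on constraints: k ≥ 16.0 W/(m·K); cost ≤ 67 $/kg; max service T ≥ 275 °C. Survivors: alumina ceramic, low-carbon steel.
After converting to SI:
  alumina ceramic: σ_y = 340.0 MPa, ρ = 3844 kg/m³
  low-carbon steel: σ_y = 295.0 MPa, ρ = 7897 kg/m³
  alumina ceramic: M = 12.7×10⁻³
  low-carbon steel: M = 5.61×10⁻³
Alumina ceramic ranks first.

alumina ceramic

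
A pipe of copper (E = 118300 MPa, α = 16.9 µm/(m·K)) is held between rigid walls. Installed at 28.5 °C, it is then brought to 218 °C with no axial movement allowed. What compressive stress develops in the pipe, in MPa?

379 MPa

E = 118300 MPa = 118.3 GPa.
ΔT = 189.5 K. Constrained thermal stress σ = E·α·ΔT = 118.3×10³ MPa × 16.9×10⁻⁶ × 189.5 = 379 MPa (compressive).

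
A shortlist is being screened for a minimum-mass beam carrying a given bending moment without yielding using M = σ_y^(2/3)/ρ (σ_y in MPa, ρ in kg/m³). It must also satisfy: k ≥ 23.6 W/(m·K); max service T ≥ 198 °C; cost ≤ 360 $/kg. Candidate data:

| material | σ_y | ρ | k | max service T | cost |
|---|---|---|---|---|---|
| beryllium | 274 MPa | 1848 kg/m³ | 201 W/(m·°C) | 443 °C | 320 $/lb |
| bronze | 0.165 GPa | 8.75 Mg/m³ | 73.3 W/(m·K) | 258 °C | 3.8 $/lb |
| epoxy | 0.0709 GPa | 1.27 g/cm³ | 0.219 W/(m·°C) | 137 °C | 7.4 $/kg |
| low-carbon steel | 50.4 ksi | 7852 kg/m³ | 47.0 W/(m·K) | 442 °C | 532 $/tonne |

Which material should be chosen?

Screen on constraints: k ≥ 23.6 W/(m·K); max service T ≥ 198 °C; cost ≤ 360 $/kg. Survivors: bronze, low-carbon steel.
Normalizing units and computing the index:
  bronze: σ_y = 165.0 MPa, ρ = 8750 kg/m³
  low-carbon steel: σ_y = 347.5 MPa, ρ = 7852 kg/m³
  low-carbon steel: M = 6.29×10⁻³
  bronze: M = 3.44×10⁻³
Highest index: low-carbon steel.

low-carbon steel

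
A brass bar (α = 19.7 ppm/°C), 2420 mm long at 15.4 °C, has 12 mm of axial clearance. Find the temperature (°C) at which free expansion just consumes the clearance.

α·L₀·ΔT = 12.0 mm ⇒ ΔT = 12.0 / (19.7×10⁻⁶ × 2420.0) = 251.7 K.
T = 15.4 + 251.7 = 267.1 °C.

267 °C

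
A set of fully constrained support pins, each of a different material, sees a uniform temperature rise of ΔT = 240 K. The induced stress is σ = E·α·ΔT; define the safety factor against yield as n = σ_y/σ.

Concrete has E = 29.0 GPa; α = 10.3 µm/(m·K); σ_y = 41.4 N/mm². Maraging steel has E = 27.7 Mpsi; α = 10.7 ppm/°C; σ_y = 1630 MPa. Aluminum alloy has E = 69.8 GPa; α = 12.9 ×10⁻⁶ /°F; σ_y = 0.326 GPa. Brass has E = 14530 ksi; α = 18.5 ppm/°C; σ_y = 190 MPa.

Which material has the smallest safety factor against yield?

Converting E to GPa, α to ×10⁻⁶/K, σ_y to MPa, then σ and n for each:
  concrete: E = 29.00, α = 10.3, σ_y = 41.40 → σ = 71.7 MPa, n = 0.578
  maraging steel: E = 191.0, α = 10.7, σ_y = 1630 → σ = 490 MPa, n = 3.32
  aluminum alloy: E = 69.80, α = 23.2, σ_y = 326.0 → σ = 389 MPa, n = 0.838
  brass: E = 100.2, α = 18.5, σ_y = 190.0 → σ = 445 MPa, n = 0.427
Smallest n: brass with n = 0.427.

brass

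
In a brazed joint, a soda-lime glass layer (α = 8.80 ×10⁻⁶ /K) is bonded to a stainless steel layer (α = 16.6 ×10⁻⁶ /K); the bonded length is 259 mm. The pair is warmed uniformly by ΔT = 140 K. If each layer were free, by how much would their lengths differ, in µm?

283 µm

Δα = |8.80 − 16.6|×10⁻⁶/K = 7.80×10⁻⁶/K.
ΔL_mismatch = Δα·L·ΔT = 7.80×10⁻⁶ × 259.0 mm × 140.0 K = 283 µm.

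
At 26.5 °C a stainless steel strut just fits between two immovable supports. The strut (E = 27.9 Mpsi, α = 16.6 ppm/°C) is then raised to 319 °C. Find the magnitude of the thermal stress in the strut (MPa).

E = 27.9 Mpsi = 192.4 GPa.
ΔT = 292.5 K. Constrained thermal stress σ = E·α·ΔT = 192.4×10³ MPa × 16.6×10⁻⁶ × 292.5 = 934 MPa (compressive).

934 MPa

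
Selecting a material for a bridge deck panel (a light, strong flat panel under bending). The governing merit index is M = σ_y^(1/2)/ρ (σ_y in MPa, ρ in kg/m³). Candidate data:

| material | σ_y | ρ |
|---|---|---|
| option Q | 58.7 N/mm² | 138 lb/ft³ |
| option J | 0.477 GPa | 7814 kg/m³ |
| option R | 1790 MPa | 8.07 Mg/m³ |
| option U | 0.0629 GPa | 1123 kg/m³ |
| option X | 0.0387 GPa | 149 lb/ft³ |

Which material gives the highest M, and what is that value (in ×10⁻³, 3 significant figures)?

Normalizing units and computing the index:
  option Q: σ_y = 58.70 MPa, ρ = 2211 kg/m³
  option J: σ_y = 477.0 MPa, ρ = 7814 kg/m³
  option R: σ_y = 1790 MPa, ρ = 8070 kg/m³
  option U: σ_y = 62.90 MPa, ρ = 1123 kg/m³
  option X: σ_y = 38.70 MPa, ρ = 2387 kg/m³
  option U: M = 7.06×10⁻³
  option R: M = 5.24×10⁻³
  option Q: M = 3.47×10⁻³
  option J: M = 2.80×10⁻³
  option X: M = 2.61×10⁻³
Option U has the largest M.

option U, M = 7.06×10⁻³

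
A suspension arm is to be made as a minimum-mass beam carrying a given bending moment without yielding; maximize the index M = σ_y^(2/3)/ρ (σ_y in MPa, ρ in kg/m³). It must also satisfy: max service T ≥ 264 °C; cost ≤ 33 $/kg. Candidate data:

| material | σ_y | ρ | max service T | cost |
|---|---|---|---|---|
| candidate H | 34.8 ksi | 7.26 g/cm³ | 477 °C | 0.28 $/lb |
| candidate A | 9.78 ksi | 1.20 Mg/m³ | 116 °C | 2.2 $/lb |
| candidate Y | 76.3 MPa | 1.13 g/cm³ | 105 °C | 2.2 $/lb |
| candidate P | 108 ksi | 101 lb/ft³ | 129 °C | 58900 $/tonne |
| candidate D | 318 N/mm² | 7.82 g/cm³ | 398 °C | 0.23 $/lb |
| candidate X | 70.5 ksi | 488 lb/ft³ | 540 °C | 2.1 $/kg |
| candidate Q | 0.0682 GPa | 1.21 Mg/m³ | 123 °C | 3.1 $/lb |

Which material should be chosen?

candidate X

Screen on constraints: max service T ≥ 264 °C; cost ≤ 33 $/kg. Survivors: candidate H, candidate D, candidate X.
Convert each candidate to consistent units, then evaluate M:
  candidate H: σ_y = 239.9 MPa, ρ = 7260 kg/m³
  candidate D: σ_y = 318.0 MPa, ρ = 7820 kg/m³
  candidate X: σ_y = 486.1 MPa, ρ = 7817 kg/m³
  candidate X: M = 7.91×10⁻³
  candidate D: M = 5.96×10⁻³
  candidate H: M = 5.32×10⁻³
The maximum is for candidate X.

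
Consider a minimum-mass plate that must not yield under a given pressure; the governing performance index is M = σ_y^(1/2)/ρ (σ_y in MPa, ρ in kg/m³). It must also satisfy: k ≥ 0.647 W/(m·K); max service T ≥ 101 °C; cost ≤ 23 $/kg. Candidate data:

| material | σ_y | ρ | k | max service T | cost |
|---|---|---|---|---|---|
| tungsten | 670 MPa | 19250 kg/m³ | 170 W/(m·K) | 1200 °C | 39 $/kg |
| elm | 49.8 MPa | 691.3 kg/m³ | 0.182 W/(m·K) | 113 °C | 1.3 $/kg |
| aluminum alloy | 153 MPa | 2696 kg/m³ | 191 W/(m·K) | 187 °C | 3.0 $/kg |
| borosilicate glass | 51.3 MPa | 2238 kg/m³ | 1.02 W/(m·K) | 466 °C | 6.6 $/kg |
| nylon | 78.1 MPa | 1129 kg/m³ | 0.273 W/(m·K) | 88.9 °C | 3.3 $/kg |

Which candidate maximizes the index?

Screen on constraints: k ≥ 0.647 W/(m·K); max service T ≥ 101 °C; cost ≤ 23 $/kg. Survivors: aluminum alloy, borosilicate glass.
Evaluate M for each candidate:
  aluminum alloy: M = 4.59×10⁻³
  borosilicate glass: M = 3.20×10⁻³
The maximum is for aluminum alloy.

aluminum alloy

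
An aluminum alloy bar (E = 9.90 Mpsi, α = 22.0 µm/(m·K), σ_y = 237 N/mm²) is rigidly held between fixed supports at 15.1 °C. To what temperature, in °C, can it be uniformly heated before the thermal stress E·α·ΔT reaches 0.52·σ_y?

97.2 °C

E = 9.90 Mpsi = 68.26 GPa.
σ_y = 237 N/mm² = 237.0 MPa.
E·α·ΔT = 123.2 MPa ⇒ ΔT = 123.2 / (68.26×10³ × 22.0×10⁻⁶) = 82.07 K.
T = 15.1 + 82.07 = 97.17 °C.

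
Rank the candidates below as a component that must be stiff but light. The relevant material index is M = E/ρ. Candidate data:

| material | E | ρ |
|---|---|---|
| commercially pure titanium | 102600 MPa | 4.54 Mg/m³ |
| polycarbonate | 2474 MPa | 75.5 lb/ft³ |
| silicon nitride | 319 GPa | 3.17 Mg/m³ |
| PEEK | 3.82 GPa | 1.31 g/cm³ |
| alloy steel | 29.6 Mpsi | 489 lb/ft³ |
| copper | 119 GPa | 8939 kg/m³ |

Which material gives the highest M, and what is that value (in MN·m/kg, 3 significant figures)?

Convert each candidate to consistent units, then evaluate M:
  commercially pure titanium: E = 102.6 GPa, ρ = 4540 kg/m³
  polycarbonate: E = 2.474 GPa, ρ = 1209 kg/m³
  silicon nitride: E = 319.0 GPa, ρ = 3170 kg/m³
  PEEK: E = 3.820 GPa, ρ = 1310 kg/m³
  alloy steel: E = 204.1 GPa, ρ = 7833 kg/m³
  copper: E = 119.0 GPa, ρ = 8939 kg/m³
  silicon nitride: M = 101 MN·m/kg
  alloy steel: M = 26.1 MN·m/kg
  commercially pure titanium: M = 22.6 MN·m/kg
  copper: M = 13.3 MN·m/kg
  PEEK: M = 2.92 MN·m/kg
  polycarbonate: M = 2.05 MN·m/kg
Highest index: silicon nitride.

silicon nitride, M = 101 MN·m/kg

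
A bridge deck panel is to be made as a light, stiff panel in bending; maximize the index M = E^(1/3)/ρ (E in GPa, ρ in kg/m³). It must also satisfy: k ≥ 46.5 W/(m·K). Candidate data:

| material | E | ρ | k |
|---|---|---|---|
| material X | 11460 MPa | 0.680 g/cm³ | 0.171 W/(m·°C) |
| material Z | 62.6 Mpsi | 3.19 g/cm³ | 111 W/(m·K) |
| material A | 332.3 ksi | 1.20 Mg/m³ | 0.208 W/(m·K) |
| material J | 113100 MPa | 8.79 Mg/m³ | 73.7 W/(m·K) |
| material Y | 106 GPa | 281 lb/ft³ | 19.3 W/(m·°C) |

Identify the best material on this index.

Screen on constraints: k ≥ 46.5 W/(m·K). Survivors: material Z, material J.
In SI units:
  material Z: E = 431.6 GPa, ρ = 3190 kg/m³
  material J: E = 113.1 GPa, ρ = 8790 kg/m³
  material Z: M = 2.37×10⁻³
  material J: M = 0.550×10⁻³
Material Z has the largest M.

material Z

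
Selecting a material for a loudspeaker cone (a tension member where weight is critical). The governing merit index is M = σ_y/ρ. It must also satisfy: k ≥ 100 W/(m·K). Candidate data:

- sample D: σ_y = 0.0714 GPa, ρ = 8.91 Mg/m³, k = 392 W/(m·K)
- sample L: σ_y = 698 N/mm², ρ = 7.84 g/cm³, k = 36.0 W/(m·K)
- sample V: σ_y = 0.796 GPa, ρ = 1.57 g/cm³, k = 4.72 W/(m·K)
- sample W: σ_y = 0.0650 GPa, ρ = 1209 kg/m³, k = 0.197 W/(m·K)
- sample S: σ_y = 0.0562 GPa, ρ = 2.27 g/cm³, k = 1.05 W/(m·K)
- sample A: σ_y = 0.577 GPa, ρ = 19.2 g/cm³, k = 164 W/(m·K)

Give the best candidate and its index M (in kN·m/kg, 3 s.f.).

Screen on constraints: k ≥ 100 W/(m·K). Survivors: sample D, sample A.
Convert each candidate to consistent units, then evaluate M:
  sample D: σ_y = 71.40 MPa, ρ = 8910 kg/m³
  sample A: σ_y = 577.0 MPa, ρ = 19200 kg/m³
  sample A: M = 30.1 kN·m/kg
  sample D: M = 8.01 kN·m/kg
The maximum is for sample A.

sample A, M = 30.1 kN·m/kg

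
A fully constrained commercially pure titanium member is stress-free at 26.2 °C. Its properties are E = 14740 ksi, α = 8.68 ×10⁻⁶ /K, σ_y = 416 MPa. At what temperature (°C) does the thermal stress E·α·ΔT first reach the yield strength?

E = 14740 ksi = 101.6 GPa.
E·α·ΔT = 416.0 MPa ⇒ ΔT = 416.0 / (101.6×10³ × 8.68×10⁻⁶) = 471.6 K.
T = 26.2 + 471.6 = 497.8 °C.

498 °C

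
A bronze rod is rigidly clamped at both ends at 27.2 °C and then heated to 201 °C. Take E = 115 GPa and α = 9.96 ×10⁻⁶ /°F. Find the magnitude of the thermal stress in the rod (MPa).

358 MPa

α = 9.96×10⁻⁶/°F × 9/5 = 17.9×10⁻⁶/K.
ΔT = 173.8 K. Constrained thermal stress σ = E·α·ΔT = 115.0×10³ MPa × 17.9×10⁻⁶ × 173.8 = 358 MPa (compressive).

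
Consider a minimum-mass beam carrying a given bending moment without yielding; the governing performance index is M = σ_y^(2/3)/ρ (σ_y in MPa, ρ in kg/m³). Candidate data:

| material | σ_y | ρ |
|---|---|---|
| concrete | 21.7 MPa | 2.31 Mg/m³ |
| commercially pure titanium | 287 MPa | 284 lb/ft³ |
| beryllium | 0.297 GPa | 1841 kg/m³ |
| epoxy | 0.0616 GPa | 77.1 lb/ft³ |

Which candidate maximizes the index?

After converting to SI:
  concrete: σ_y = 21.70 MPa, ρ = 2310 kg/m³
  commercially pure titanium: σ_y = 287.0 MPa, ρ = 4549 kg/m³
  beryllium: σ_y = 297.0 MPa, ρ = 1841 kg/m³
  epoxy: σ_y = 61.60 MPa, ρ = 1235 kg/m³
  beryllium: M = 24.2×10⁻³
  epoxy: M = 12.6×10⁻³
  commercially pure titanium: M = 9.56×10⁻³
  concrete: M = 3.37×10⁻³
Beryllium has the largest M.

beryllium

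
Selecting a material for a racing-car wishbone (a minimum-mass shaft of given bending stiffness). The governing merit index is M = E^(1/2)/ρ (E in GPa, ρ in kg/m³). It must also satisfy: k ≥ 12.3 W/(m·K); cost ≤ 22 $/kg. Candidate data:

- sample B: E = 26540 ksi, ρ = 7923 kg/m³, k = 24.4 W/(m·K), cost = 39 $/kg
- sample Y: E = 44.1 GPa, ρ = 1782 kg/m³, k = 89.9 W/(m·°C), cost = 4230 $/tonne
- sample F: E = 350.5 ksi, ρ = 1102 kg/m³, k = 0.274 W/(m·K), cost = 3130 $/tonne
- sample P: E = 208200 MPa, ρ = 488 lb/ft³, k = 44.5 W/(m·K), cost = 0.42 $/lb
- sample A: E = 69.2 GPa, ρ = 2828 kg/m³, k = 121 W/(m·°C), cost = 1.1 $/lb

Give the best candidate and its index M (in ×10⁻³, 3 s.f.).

Screen on constraints: k ≥ 12.3 W/(m·K); cost ≤ 22 $/kg. Survivors: sample Y, sample P, sample A.
Normalizing units and computing the index:
  sample Y: E = 44.10 GPa, ρ = 1782 kg/m³
  sample P: E = 208.2 GPa, ρ = 7817 kg/m³
  sample A: E = 69.20 GPa, ρ = 2828 kg/m³
  sample Y: M = 3.73×10⁻³
  sample A: M = 2.94×10⁻³
  sample P: M = 1.85×10⁻³
Sample Y ranks first.

sample Y, M = 3.73×10⁻³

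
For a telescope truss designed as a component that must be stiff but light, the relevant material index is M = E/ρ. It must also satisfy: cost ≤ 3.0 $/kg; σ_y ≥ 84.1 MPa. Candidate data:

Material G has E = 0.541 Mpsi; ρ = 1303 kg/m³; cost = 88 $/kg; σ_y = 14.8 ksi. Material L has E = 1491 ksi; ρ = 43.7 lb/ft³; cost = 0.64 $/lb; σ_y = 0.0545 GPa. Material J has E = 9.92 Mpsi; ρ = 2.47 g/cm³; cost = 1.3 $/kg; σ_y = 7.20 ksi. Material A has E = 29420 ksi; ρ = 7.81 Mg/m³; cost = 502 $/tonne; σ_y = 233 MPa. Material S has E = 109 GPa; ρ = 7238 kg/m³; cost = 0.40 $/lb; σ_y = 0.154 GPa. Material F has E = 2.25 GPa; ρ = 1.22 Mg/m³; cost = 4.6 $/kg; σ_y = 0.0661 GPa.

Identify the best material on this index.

material A

Screen on constraints: cost ≤ 3.0 $/kg; σ_y ≥ 84.1 MPa. Survivors: material A, material S.
Normalizing units and computing the index:
  material A: E = 202.8 GPa, ρ = 7810 kg/m³
  material S: E = 109.0 GPa, ρ = 7238 kg/m³
  material A: M = 26.0 MN·m/kg
  material S: M = 15.1 MN·m/kg
Material A ranks first.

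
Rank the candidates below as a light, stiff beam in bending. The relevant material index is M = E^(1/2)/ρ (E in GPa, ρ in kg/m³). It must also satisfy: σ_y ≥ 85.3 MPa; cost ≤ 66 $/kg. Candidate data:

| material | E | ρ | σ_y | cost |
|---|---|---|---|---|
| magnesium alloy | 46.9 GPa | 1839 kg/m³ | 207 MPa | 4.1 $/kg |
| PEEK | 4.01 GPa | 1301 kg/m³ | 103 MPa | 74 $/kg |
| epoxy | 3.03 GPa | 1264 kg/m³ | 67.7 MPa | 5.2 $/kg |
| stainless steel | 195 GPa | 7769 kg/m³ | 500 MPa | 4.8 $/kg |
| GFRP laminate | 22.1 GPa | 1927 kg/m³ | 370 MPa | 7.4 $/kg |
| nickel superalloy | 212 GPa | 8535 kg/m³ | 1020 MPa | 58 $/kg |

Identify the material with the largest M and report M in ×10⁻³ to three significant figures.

magnesium alloy, M = 3.72×10⁻³

Screen on constraints: σ_y ≥ 85.3 MPa; cost ≤ 66 $/kg. Survivors: magnesium alloy, stainless steel, GFRP laminate, nickel superalloy.
Computing M directly (units already consistent):
  magnesium alloy: M = 3.72×10⁻³
  GFRP laminate: M = 2.44×10⁻³
  stainless steel: M = 1.80×10⁻³
  nickel superalloy: M = 1.71×10⁻³
The maximum is for magnesium alloy.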